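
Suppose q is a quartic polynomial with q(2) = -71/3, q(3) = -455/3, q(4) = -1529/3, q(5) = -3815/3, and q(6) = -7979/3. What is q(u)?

q(u) = -2u^4 - u^3 + 4u^2 + u - 5/3

Write q(u) = au^4 + bu^3 + cu^2 + du + e. Substituting each data point gives a linear system:
  16a + 8b + 4c + 2d + e = -71/3
  81a + 27b + 9c + 3d + e = -455/3
  256a + 64b + 16c + 4d + e = -1529/3
  625a + 125b + 25c + 5d + e = -3815/3
  1296a + 216b + 36c + 6d + e = -7979/3
Solving the system yields a = -2, b = -1, c = 4, d = 1, e = -5/3.
So q(u) = -2u⁴ - u³ + 4u² + u - 5/3.
Check: q(5) = -3815/3. ✓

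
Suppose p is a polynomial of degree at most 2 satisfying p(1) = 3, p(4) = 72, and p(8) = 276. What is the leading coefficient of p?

4

Write p(n) = an^2 + bn + c. Substituting each data point gives a linear system:
  a + b + c = 3
  16a + 4b + c = 72
  64a + 8b + c = 276
Solving the system yields a = 4, b = 3, c = -4.
So p(n) = 4n^2 + 3n - 4.
The leading coefficient is 4.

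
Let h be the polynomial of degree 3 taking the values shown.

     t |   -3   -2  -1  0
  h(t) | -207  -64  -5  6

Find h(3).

Write h(t) = at^3 + bt^2 + ct + d. Substituting each data point gives a linear system:
  -27a + 9b - 3c + d = -207
  -8a + 4b - 2c + d = -64
  -a + b - c + d = -5
  d = 6
Solving the system yields a = 6, b = -6, c = -1, d = 6.
So h(t) = 6t^3 - 6t^2 - t + 6.
Then h(3) = 111.

111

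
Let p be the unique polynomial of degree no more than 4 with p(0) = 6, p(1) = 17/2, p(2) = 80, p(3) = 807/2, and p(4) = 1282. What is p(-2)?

Write p(x) = ax^4 + bx^3 + cx^2 + dx + e. Substituting each data point gives a linear system:
  e = 6
  a + b + c + d + e = 17/2
  16a + 8b + 4c + 2d + e = 80
  81a + 27b + 9c + 3d + e = 807/2
  256a + 64b + 16c + 4d + e = 1282
Solving the system yields a = 5, b = 1/2, c = -2, d = -1, e = 6.
So p(x) = 5x^4 + (1/2)x^3 - 2x^2 - x + 6.
Then p(-2) = 76.

76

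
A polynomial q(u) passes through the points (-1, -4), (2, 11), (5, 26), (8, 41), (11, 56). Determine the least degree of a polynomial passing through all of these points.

1

Forward differences of the values at u = -1, 2, 5, 8, 11:
  q  : -4  11  26  41  56
  Δ  : 15  15  15  15
  Δ^2: 0  0  0
  Δ^3: 0  0
  Δ^4: 0
The first differences are constant (15) and nonzero, while all higher differences vanish, so the minimal degree is 1.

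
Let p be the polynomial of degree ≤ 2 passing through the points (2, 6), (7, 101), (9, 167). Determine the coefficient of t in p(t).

Write p(t) = at^2 + bt + c. Substituting each data point gives a linear system:
  4a + 2b + c = 6
  49a + 7b + c = 101
  81a + 9b + c = 167
Solving the system yields a = 2, b = 1, c = -4.
So p(t) = 2t^2 + t - 4.
The coefficient of t is 1.

1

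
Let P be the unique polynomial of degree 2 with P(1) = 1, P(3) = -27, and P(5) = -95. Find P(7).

Using the Lagrange interpolation formula with nodes 1, 3, 5:
  L_0(n) = (n - 3)(n - 5) / 8
  L_1(n) = (n - 1)(n - 5) / -4
  L_2(n) = (n - 1)(n - 3) / 8
Then P(n) = 1·L_0(n) - 27·L_1(n) - 95·L_2(n).
Expanding and collecting terms gives P(n) = -5n² + 6n.
Evaluating at n = 7: P(7) = -203.

-203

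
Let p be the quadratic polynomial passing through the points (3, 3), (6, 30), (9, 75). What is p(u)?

p(u) = u^2 - 6

Using the Lagrange interpolation formula with nodes 3, 6, 9:
  L_0(u) = (u - 6)(u - 9) / 18
  L_1(u) = (u - 3)(u - 9) / -9
  L_2(u) = (u - 3)(u - 6) / 18
Then p(u) = 3·L_0(u) + 30·L_1(u) + 75·L_2(u).
Expanding and collecting terms gives p(u) = u^2 - 6.
Check: p(6) = 30. ✓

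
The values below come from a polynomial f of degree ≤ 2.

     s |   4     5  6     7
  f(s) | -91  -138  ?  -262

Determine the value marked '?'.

-195

The 3 known points determine the degree-2 polynomial uniquely.
Write f(s) = as^2 + bs + c. Substituting each data point gives a linear system:
  16a + 4b + c = -91
  25a + 5b + c = -138
  49a + 7b + c = -262
Solving the system yields a = -5, b = -2, c = -3.
So f(s) = -5s^2 - 2s - 3.
Then f(6) = -195.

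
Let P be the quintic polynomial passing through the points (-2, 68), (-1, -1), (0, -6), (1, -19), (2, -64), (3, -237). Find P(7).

-13369

Write P(t) = at^5 + bt^4 + ct^3 + dt^2 + et + k. Substituting each data point gives a linear system:
  -32a + 16b - 8c + 4d - 2e + k = 68
  -a + b - c + d - e + k = -1
  k = -6
  a + b + c + d + e + k = -19
  32a + 16b + 8c + 4d + 2e + k = -64
  243a + 81b + 27c + 9d + 3e + k = -237
Solving the system yields a = -1, b = 2, c = -3, d = -6, e = -5, k = -6.
So P(t) = -t^5 + 2t^4 - 3t^3 - 6t^2 - 5t - 6.
Then P(7) = -13369.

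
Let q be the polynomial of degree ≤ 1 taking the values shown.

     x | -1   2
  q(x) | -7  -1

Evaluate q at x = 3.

1

Write q(x) = ax + b. Substituting each data point gives a linear system:
  -a + b = -7
  2a + b = -1
Solving the system yields a = 2, b = -5.
So q(x) = 2x - 5.
Then q(3) = 1.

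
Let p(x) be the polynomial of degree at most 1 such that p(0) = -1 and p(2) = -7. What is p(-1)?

Using the Lagrange interpolation formula with nodes 0, 2:
  L_0(x) = (x - 2) / -2
  L_1(x) = x / 2
Then p(x) = -1·L_0(x) - 7·L_1(x).
Expanding and collecting terms gives p(x) = -3x - 1.
Evaluating at x = -1: p(-1) = 2.

2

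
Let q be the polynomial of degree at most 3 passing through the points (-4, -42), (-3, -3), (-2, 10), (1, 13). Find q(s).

q(s) = 2s^3 + 5s^2 + 6

Write q(s) = as^3 + bs^2 + cs + d. Substituting each data point gives a linear system:
  -64a + 16b - 4c + d = -42
  -27a + 9b - 3c + d = -3
  -8a + 4b - 2c + d = 10
  a + b + c + d = 13
Solving the system yields a = 2, b = 5, c = 0, d = 6.
So q(s) = 2s³ + 5s² + 6.
Check: q(-3) = -3. ✓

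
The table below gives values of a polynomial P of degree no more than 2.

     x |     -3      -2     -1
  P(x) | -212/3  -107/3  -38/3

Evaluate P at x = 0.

-5/3

Forward differences of the values at x = -3, -2, -1:
  P  : -212/3  -107/3  -38/3
  Δ  : 35  23
  Δ^2: -12
The second differences are constant, confirming degree 2.
Interpolating (Newton forward form) and evaluating at x = 0 gives P(0) = -5/3.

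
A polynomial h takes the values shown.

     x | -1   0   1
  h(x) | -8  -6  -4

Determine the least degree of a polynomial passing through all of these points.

1

Forward differences of the values at x = -1, 0, 1:
  h  : -8  -6  -4
  Δ  : 2  2
  Δ^2: 0
The first differences are constant (2) and nonzero, while all higher differences vanish, so the minimal degree is 1.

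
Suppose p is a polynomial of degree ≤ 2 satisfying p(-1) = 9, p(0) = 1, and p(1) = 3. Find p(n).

Write p(n) = an^2 + bn + c. Substituting each data point gives a linear system:
  a - b + c = 9
  c = 1
  a + b + c = 3
Solving the system yields a = 5, b = -3, c = 1.
So p(n) = 5n² - 3n + 1.
Check: p(-1) = 9. ✓

p(n) = 5n^2 - 3n + 1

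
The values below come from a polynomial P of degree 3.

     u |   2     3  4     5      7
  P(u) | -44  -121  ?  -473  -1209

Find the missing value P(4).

-258

The 4 known points determine the degree-3 polynomial uniquely.
Write P(u) = au^3 + bu^2 + cu + d. Substituting each data point gives a linear system:
  8a + 4b + 2c + d = -44
  27a + 9b + 3c + d = -121
  125a + 25b + 5c + d = -473
  343a + 49b + 7c + d = -1209
Solving the system yields a = -3, b = -3, c = -5, d = 2.
So P(u) = -3u^3 - 3u^2 - 5u + 2.
Then P(4) = -258.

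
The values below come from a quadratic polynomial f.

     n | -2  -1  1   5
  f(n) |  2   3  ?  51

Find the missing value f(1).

11

The 3 known points determine the degree-2 polynomial uniquely.
Write f(n) = an^2 + bn + c. Substituting each data point gives a linear system:
  4a - 2b + c = 2
  a - b + c = 3
  25a + 5b + c = 51
Solving the system yields a = 1, b = 4, c = 6.
So f(n) = n^2 + 4n + 6.
Then f(1) = 11.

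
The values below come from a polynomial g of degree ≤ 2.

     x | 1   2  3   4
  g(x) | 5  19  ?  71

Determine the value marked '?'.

41

On equispaced nodes a degree-2 polynomial has vanishing third forward difference, so
  - g(1) + 3·g(2) - 3·g(3) + g(4) = 0.
Substituting the known values and solving for g(3):
  -3·g(3) = -123
  g(3) = 41.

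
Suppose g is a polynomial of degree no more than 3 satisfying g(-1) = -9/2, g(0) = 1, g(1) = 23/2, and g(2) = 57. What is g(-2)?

Forward differences of the values at n = -1, 0, 1, 2:
  g  : -9/2  1  23/2  57
  Δ  : 11/2  21/2  91/2
  Δ^2: 5  35
  Δ^3: 30
The third differences are constant, confirming degree 3.
Interpolating (Newton forward form) and evaluating at n = -2 gives g(-2) = -35.

-35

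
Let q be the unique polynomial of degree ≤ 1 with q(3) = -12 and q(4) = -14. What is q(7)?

Using the Lagrange interpolation formula with nodes 3, 4:
  L_0(s) = (s - 4) / -1
  L_1(s) = (s - 3) / 1
Then q(s) = -12·L_0(s) - 14·L_1(s).
Expanding and collecting terms gives q(s) = -2s - 6.
Evaluating at s = 7: q(7) = -20.

-20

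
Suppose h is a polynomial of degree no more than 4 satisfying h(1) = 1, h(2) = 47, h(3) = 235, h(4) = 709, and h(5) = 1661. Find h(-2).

-5

Write h(x) = ax^4 + bx^3 + cx^2 + dx + e. Substituting each data point gives a linear system:
  a + b + c + d + e = 1
  16a + 8b + 4c + 2d + e = 47
  81a + 27b + 9c + 3d + e = 235
  256a + 64b + 16c + 4d + e = 709
  625a + 125b + 25c + 5d + e = 1661
Solving the system yields a = 2, b = 4, c = -3, d = -3, e = 1.
So h(x) = 2x^4 + 4x^3 - 3x^2 - 3x + 1.
Then h(-2) = -5.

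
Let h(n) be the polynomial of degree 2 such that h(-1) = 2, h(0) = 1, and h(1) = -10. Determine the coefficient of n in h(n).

Write h(n) = an^2 + bn + c. Substituting each data point gives a linear system:
  a - b + c = 2
  c = 1
  a + b + c = -10
Solving the system yields a = -5, b = -6, c = 1.
So h(n) = -5n^2 - 6n + 1.
The coefficient of n is -6.

-6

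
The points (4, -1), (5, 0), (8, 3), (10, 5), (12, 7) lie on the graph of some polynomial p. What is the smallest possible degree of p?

1

Divided differences on the nodes 4, 5, 8, 10, 12:
  order 0: -1  0  3  5  7
  order 1: 1  1  1  1
  order 2: 0  0  0
  order 3: 0  0
  order 4: 0
The order-1 divided differences are all 1 (nonzero) and every higher order vanishes, so the data lies on a polynomial of degree exactly 1.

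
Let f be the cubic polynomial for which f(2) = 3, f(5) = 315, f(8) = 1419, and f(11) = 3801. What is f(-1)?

-3

Forward differences of the values at u = 2, 5, 8, 11:
  f  : 3  315  1419  3801
  Δ  : 312  1104  2382
  Δ^2: 792  1278
  Δ^3: 486
The third differences are constant, confirming degree 3.
Interpolating (Newton forward form) and evaluating at u = -1 gives f(-1) = -3.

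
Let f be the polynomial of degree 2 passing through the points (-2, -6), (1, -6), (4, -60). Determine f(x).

Using the Lagrange interpolation formula with nodes -2, 1, 4:
  L_0(x) = (x - 1)(x - 4) / 18
  L_1(x) = (x + 2)(x - 4) / -9
  L_2(x) = (x + 2)(x - 1) / 18
Then f(x) = -6·L_0(x) - 6·L_1(x) - 60·L_2(x).
Expanding and collecting terms gives f(x) = -3x^2 - 3x.
Check: f(1) = -6. ✓

f(x) = -3x^2 - 3x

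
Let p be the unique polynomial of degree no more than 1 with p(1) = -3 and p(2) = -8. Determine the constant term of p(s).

Write p(s) = as + b. Substituting each data point gives a linear system:
  a + b = -3
  2a + b = -8
Solving the system yields a = -5, b = 2.
So p(s) = -5s + 2.
The constant term is 2.

2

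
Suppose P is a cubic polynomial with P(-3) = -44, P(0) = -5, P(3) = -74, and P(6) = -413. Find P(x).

Write P(x) = ax^3 + bx^2 + cx + d. Substituting each data point gives a linear system:
  -27a + 9b - 3c + d = -44
  d = -5
  27a + 9b + 3c + d = -74
  216a + 36b + 6c + d = -413
Solving the system yields a = -1, b = -6, c = 4, d = -5.
So P(x) = -x³ - 6x² + 4x - 5.
Check: P(0) = -5. ✓

P(x) = -x^3 - 6x^2 + 4x - 5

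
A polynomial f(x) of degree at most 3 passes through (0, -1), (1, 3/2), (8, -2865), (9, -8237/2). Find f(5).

Write f(x) = ax^3 + bx^2 + cx + d. Substituting each data point gives a linear system:
  d = -1
  a + b + c + d = 3/2
  512a + 64b + 8c + d = -2865
  729a + 81b + 9c + d = -8237/2
Solving the system yields a = -6, b = 5/2, c = 6, d = -1.
So f(x) = -6x^3 + (5/2)x^2 + 6x - 1.
Then f(5) = -1317/2.

-1317/2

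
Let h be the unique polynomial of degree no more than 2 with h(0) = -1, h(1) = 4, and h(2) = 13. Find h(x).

h(x) = 2x^2 + 3x - 1

Write h(x) = ax^2 + bx + c. Substituting each data point gives a linear system:
  c = -1
  a + b + c = 4
  4a + 2b + c = 13
Solving the system yields a = 2, b = 3, c = -1.
So h(x) = 2x² + 3x - 1.
Check: h(1) = 4. ✓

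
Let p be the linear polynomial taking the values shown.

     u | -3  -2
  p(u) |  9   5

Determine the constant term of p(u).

Write p(u) = au + b. Substituting each data point gives a linear system:
  -3a + b = 9
  -2a + b = 5
Solving the system yields a = -4, b = -3.
So p(u) = -4u - 3.
The constant term is -3.

-3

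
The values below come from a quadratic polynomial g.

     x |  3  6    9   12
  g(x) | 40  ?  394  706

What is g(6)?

The 3 known points determine the degree-2 polynomial uniquely.
Write g(x) = ax^2 + bx + c. Substituting each data point gives a linear system:
  9a + 3b + c = 40
  81a + 9b + c = 394
  144a + 12b + c = 706
Solving the system yields a = 5, b = -1, c = -2.
So g(x) = 5x^2 - x - 2.
Then g(6) = 172.

172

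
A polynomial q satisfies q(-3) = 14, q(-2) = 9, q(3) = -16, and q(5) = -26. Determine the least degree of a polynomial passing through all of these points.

Divided differences on the nodes -3, -2, 3, 5:
  order 0: 14  9  -16  -26
  order 1: -5  -5  -5
  order 2: 0  0
  order 3: 0
The order-1 divided differences are all -5 (nonzero) and every higher order vanishes, so the data lies on a polynomial of degree exactly 1.

1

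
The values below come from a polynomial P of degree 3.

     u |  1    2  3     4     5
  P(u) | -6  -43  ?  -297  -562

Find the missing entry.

-132

The 4 known points determine the degree-3 polynomial uniquely.
Write P(u) = au^3 + bu^2 + cu + d. Substituting each data point gives a linear system:
  a + b + c + d = -6
  8a + 4b + 2c + d = -43
  64a + 16b + 4c + d = -297
  125a + 25b + 5c + d = -562
Solving the system yields a = -4, b = -2, c = -3, d = 3.
So P(u) = -4u^3 - 2u^2 - 3u + 3.
Then P(3) = -132.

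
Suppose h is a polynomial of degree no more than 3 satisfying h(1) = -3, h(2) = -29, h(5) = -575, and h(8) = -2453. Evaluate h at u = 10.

Write h(u) = au^3 + bu^2 + cu + d. Substituting each data point gives a linear system:
  a + b + c + d = -3
  8a + 4b + 2c + d = -29
  125a + 25b + 5c + d = -575
  512a + 64b + 8c + d = -2453
Solving the system yields a = -5, b = 1, c = 6, d = -5.
So h(u) = -5u^3 + u^2 + 6u - 5.
Then h(10) = -4845.

-4845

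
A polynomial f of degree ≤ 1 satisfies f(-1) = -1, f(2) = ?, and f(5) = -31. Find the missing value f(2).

The 2 known points determine the degree-1 polynomial uniquely.
Write f(x) = ax + b. Substituting each data point gives a linear system:
  -a + b = -1
  5a + b = -31
Solving the system yields a = -5, b = -6.
So f(x) = -5x - 6.
Then f(2) = -16.

-16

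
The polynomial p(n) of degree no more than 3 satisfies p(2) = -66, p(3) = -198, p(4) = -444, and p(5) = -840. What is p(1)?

-12

Write p(n) = an^3 + bn^2 + cn + d. Substituting each data point gives a linear system:
  8a + 4b + 2c + d = -66
  27a + 9b + 3c + d = -198
  64a + 16b + 4c + d = -444
  125a + 25b + 5c + d = -840
Solving the system yields a = -6, b = -3, c = -3, d = 0.
So p(n) = -6n^3 - 3n^2 - 3n.
Then p(1) = -12.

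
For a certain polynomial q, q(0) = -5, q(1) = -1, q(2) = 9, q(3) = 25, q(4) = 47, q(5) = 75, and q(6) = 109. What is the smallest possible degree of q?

Forward differences of the values at x = 0, 1, 2, 3, 4, 5, 6:
  q  : -5  -1  9  25  47  75  109
  Δ  : 4  10  16  22  28  34
  Δ^2: 6  6  6  6  6
  Δ^3: 0  0  0  0
  Δ^4: 0  0  0
  Δ^5: 0  0
  Δ^6: 0
The second differences are constant (6) and nonzero, while all higher differences vanish, so the minimal degree is 2.

2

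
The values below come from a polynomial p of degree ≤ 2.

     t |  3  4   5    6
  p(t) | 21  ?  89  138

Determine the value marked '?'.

On equispaced nodes a degree-2 polynomial has vanishing third forward difference, so
  - p(3) + 3·p(4) - 3·p(5) + p(6) = 0.
Substituting the known values and solving for p(4):
  3·p(4) = 150
  p(4) = 50.

50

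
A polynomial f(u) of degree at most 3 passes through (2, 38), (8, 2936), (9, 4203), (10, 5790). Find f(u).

Using the Lagrange interpolation formula with nodes 2, 8, 9, 10:
  L_0(u) = (u - 8)(u - 9)(u - 10) / -336
  L_1(u) = (u - 2)(u - 9)(u - 10) / 12
  L_2(u) = (u - 2)(u - 8)(u - 10) / -7
  L_3(u) = (u - 2)(u - 8)(u - 9) / 16
Then f(u) = 38·L_0(u) + 2936·L_1(u) + 4203·L_2(u) + 5790·L_3(u).
Expanding and collecting terms gives f(u) = 6u^3 - 2u^2 - u.
Check: f(9) = 4203. ✓

f(u) = 6u^3 - 2u^2 - u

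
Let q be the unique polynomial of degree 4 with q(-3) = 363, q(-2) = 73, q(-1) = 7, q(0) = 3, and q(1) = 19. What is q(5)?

Forward differences of the values at u = -3, -2, -1, 0, 1:
  q  : 363  73  7  3  19
  Δ  : -290  -66  -4  16
  Δ^2: 224  62  20
  Δ^3: -162  -42
  Δ^4: 120
The fourth differences are constant, confirming degree 4.
Interpolating (Newton forward form) and evaluating at u = 5 gives q(5) = 3643.

3643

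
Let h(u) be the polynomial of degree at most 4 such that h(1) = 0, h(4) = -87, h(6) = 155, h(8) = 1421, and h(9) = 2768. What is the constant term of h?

5

Write h(u) = au^4 + bu^3 + cu^2 + du + e. Substituting each data point gives a linear system:
  a + b + c + d + e = 0
  256a + 64b + 16c + 4d + e = -87
  1296a + 216b + 36c + 6d + e = 155
  4096a + 512b + 64c + 8d + e = 1421
  6561a + 729b + 81c + 9d + e = 2768
Solving the system yields a = 1, b = -5, c = -2, d = 1, e = 5.
So h(u) = u^4 - 5u^3 - 2u^2 + u + 5.
The constant term is 5.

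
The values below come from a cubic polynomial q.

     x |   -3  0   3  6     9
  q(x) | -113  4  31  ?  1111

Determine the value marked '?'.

The 4 known points determine the degree-3 polynomial uniquely.
Write q(x) = ax^3 + bx^2 + cx + d. Substituting each data point gives a linear system:
  -27a + 9b - 3c + d = -113
  d = 4
  27a + 9b + 3c + d = 31
  729a + 81b + 9c + d = 1111
Solving the system yields a = 2, b = -5, c = 6, d = 4.
So q(x) = 2x^3 - 5x^2 + 6x + 4.
Then q(6) = 292.

292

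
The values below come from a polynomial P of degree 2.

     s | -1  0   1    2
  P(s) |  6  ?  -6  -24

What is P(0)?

4

On equispaced nodes a degree-2 polynomial has vanishing third forward difference, so
  - P(-1) + 3·P(0) - 3·P(1) + P(2) = 0.
Substituting the known values and solving for P(0):
  3·P(0) = 12
  P(0) = 4.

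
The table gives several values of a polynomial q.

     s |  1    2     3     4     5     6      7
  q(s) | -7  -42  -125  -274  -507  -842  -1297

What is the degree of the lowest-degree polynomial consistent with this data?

Forward differences of the values at s = 1, 2, 3, 4, 5, 6, 7:
  q  : -7  -42  -125  -274  -507  -842  -1297
  Δ  : -35  -83  -149  -233  -335  -455
  Δ^2: -48  -66  -84  -102  -120
  Δ^3: -18  -18  -18  -18
  Δ^4: 0  0  0
  Δ^5: 0  0
  Δ^6: 0
The third differences are constant (-18) and nonzero, while all higher differences vanish, so the minimal degree is 3.

3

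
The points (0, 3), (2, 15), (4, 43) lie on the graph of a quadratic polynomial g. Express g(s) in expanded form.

g(s) = 2s^2 + 2s + 3

Write g(s) = as^2 + bs + c. Substituting each data point gives a linear system:
  c = 3
  4a + 2b + c = 15
  16a + 4b + c = 43
Solving the system yields a = 2, b = 2, c = 3.
So g(s) = 2s² + 2s + 3.
Check: g(2) = 15. ✓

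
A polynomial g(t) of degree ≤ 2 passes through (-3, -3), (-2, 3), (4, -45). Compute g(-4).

Using the Lagrange interpolation formula with nodes -3, -2, 4:
  L_0(t) = (t + 2)(t - 4) / 7
  L_1(t) = (t + 3)(t - 4) / -6
  L_2(t) = (t + 3)(t + 2) / 42
Then g(t) = -3·L_0(t) + 3·L_1(t) - 45·L_2(t).
Expanding and collecting terms gives g(t) = -2t^2 - 4t + 3.
Evaluating at t = -4: g(-4) = -13.

-13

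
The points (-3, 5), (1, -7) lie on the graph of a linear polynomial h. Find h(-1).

-1

Write h(s) = as + b. Substituting each data point gives a linear system:
  -3a + b = 5
  a + b = -7
Solving the system yields a = -3, b = -4.
So h(s) = -3s - 4.
Then h(-1) = -1.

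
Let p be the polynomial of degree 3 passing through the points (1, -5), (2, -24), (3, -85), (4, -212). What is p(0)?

Forward differences of the values at u = 1, 2, 3, 4:
  p  : -5  -24  -85  -212
  Δ  : -19  -61  -127
  Δ^2: -42  -66
  Δ^3: -24
The third differences are constant, confirming degree 3.
Interpolating (Newton forward form) and evaluating at u = 0 gives p(0) = -4.

-4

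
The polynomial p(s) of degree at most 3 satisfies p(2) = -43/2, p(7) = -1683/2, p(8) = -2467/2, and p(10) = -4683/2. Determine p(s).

p(s) = -2s^3 - 4s^2 + 6s - 3/2

Write p(s) = as^3 + bs^2 + cs + d. Substituting each data point gives a linear system:
  8a + 4b + 2c + d = -43/2
  343a + 49b + 7c + d = -1683/2
  512a + 64b + 8c + d = -2467/2
  1000a + 100b + 10c + d = -4683/2
Solving the system yields a = -2, b = -4, c = 6, d = -3/2.
So p(s) = -2s³ - 4s² + 6s - 3/2.
Check: p(7) = -1683/2. ✓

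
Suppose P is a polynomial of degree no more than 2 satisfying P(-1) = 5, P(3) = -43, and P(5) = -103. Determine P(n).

P(n) = -3n^2 - 6n + 2

Write P(n) = an^2 + bn + c. Substituting each data point gives a linear system:
  a - b + c = 5
  9a + 3b + c = -43
  25a + 5b + c = -103
Solving the system yields a = -3, b = -6, c = 2.
So P(n) = -3n^2 - 6n + 2.
Check: P(5) = -103. ✓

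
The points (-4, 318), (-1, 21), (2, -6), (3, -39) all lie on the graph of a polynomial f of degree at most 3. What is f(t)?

f(t) = -3t^3 + 6t^2 - 6t + 6

Write f(t) = at^3 + bt^2 + ct + d. Substituting each data point gives a linear system:
  -64a + 16b - 4c + d = 318
  -a + b - c + d = 21
  8a + 4b + 2c + d = -6
  27a + 9b + 3c + d = -39
Solving the system yields a = -3, b = 6, c = -6, d = 6.
So f(t) = -3t^3 + 6t^2 - 6t + 6.
Check: f(2) = -6. ✓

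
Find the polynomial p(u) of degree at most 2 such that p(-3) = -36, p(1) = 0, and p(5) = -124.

Using the Lagrange interpolation formula with nodes -3, 1, 5:
  L_0(u) = (u - 1)(u - 5) / 32
  L_1(u) = (u + 3)(u - 5) / -16
  L_2(u) = (u + 3)(u - 1) / 32
Then p(u) = -36·L_0(u) + 0·L_1(u) - 124·L_2(u).
Expanding and collecting terms gives p(u) = -5u^2 - u + 6.
Check: p(-3) = -36. ✓

p(u) = -5u^2 - u + 6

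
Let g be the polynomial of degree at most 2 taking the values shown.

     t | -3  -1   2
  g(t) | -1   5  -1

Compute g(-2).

Write g(t) = at^2 + bt + c. Substituting each data point gives a linear system:
  9a - 3b + c = -1
  a - b + c = 5
  4a + 2b + c = -1
Solving the system yields a = -1, b = -1, c = 5.
So g(t) = -t^2 - t + 5.
Then g(-2) = 3.

3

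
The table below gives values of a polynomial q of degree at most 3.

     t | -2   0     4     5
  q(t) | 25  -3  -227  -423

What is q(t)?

q(t) = -3t^3 - t^2 - 4t - 3

Write q(t) = at^3 + bt^2 + ct + d. Substituting each data point gives a linear system:
  -8a + 4b - 2c + d = 25
  d = -3
  64a + 16b + 4c + d = -227
  125a + 25b + 5c + d = -423
Solving the system yields a = -3, b = -1, c = -4, d = -3.
So q(t) = -3t³ - t² - 4t - 3.
Check: q(4) = -227. ✓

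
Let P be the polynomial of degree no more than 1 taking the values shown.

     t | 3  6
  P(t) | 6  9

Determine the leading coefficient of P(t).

1

Write P(t) = at + b. Substituting each data point gives a linear system:
  3a + b = 6
  6a + b = 9
Solving the system yields a = 1, b = 3.
So P(t) = t + 3.
The leading coefficient is 1.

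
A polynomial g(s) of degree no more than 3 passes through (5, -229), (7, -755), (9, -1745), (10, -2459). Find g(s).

Write g(s) = as^3 + bs^2 + cs + d. Substituting each data point gives a linear system:
  125a + 25b + 5c + d = -229
  343a + 49b + 7c + d = -755
  729a + 81b + 9c + d = -1745
  1000a + 100b + 10c + d = -2459
Solving the system yields a = -3, b = 5, c = 4, d = 1.
So g(s) = -3s³ + 5s² + 4s + 1.
Check: g(5) = -229. ✓

g(s) = -3s^3 + 5s^2 + 4s + 1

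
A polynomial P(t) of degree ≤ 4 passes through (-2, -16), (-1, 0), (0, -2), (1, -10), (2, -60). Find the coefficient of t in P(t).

-3

Write P(t) = at^4 + bt^3 + ct^2 + dt + e. Substituting each data point gives a linear system:
  16a - 8b + 4c - 2d + e = -16
  a - b + c - d + e = 0
  e = -2
  a + b + c + d + e = -10
  16a + 8b + 4c + 2d + e = -60
Solving the system yields a = -2, b = -2, c = -1, d = -3, e = -2.
So P(t) = -2t^4 - 2t^3 - t^2 - 3t - 2.
The coefficient of t is -3.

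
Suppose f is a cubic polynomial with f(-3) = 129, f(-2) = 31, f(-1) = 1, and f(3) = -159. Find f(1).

1

Using the Lagrange interpolation formula with nodes -3, -2, -1, 3:
  L_0(u) = (u + 2)(u + 1)(u - 3) / -12
  L_1(u) = (u + 3)(u + 1)(u - 3) / 5
  L_2(u) = (u + 3)(u + 2)(u - 3) / -8
  L_3(u) = (u + 3)(u + 2)(u + 1) / 120
Then f(u) = 129·L_0(u) + 31·L_1(u) + 1·L_2(u) - 159·L_3(u).
Expanding and collecting terms gives f(u) = -6u³ - 2u² + 6u + 3.
Evaluating at u = 1: f(1) = 1.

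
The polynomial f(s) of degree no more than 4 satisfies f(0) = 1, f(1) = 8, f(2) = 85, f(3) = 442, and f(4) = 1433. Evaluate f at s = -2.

77

Write f(s) = as^4 + bs^3 + cs^2 + ds + e. Substituting each data point gives a linear system:
  e = 1
  a + b + c + d + e = 8
  16a + 8b + 4c + 2d + e = 85
  81a + 27b + 9c + 3d + e = 442
  256a + 64b + 16c + 4d + e = 1433
Solving the system yields a = 6, b = -1, c = -4, d = 6, e = 1.
So f(s) = 6s^4 - s^3 - 4s^2 + 6s + 1.
Then f(-2) = 77.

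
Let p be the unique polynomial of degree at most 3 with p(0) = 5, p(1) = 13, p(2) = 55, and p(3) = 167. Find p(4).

Write p(u) = au^3 + bu^2 + cu + d. Substituting each data point gives a linear system:
  d = 5
  a + b + c + d = 13
  8a + 4b + 2c + d = 55
  27a + 9b + 3c + d = 167
Solving the system yields a = 6, b = -1, c = 3, d = 5.
So p(u) = 6u³ - u² + 3u + 5.
Then p(4) = 385.

385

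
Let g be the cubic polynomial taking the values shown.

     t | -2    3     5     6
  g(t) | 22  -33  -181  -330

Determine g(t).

Write g(t) = at^3 + bt^2 + ct + d. Substituting each data point gives a linear system:
  -8a + 4b - 2c + d = 22
  27a + 9b + 3c + d = -33
  125a + 25b + 5c + d = -181
  216a + 36b + 6c + d = -330
Solving the system yields a = -2, b = 3, c = 0, d = -6.
So g(t) = -2t^3 + 3t^2 - 6.
Check: g(6) = -330. ✓

g(t) = -2t^3 + 3t^2 - 6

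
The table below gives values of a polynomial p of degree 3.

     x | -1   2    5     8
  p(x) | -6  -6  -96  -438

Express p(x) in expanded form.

Write p(x) = ax^3 + bx^2 + cx + d. Substituting each data point gives a linear system:
  -a + b - c + d = -6
  8a + 4b + 2c + d = -6
  125a + 25b + 5c + d = -96
  512a + 64b + 8c + d = -438
Solving the system yields a = -1, b = 1, c = 2, d = -6.
So p(x) = -x^3 + x^2 + 2x - 6.
Check: p(8) = -438. ✓

p(x) = -x^3 + x^2 + 2x - 6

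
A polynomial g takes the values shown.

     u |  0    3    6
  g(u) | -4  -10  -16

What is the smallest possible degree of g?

1

Divided differences on the nodes 0, 3, 6:
  order 0: -4  -10  -16
  order 1: -2  -2
  order 2: 0
The order-1 divided differences are all -2 (nonzero) and every higher order vanishes, so the data lies on a polynomial of degree exactly 1.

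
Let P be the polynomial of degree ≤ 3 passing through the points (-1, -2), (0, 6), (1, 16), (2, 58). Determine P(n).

Write P(n) = an^3 + bn^2 + cn + d. Substituting each data point gives a linear system:
  -a + b - c + d = -2
  d = 6
  a + b + c + d = 16
  8a + 4b + 2c + d = 58
Solving the system yields a = 5, b = 1, c = 4, d = 6.
So P(n) = 5n^3 + n^2 + 4n + 6.
Check: P(-1) = -2. ✓

P(n) = 5n^3 + n^2 + 4n + 6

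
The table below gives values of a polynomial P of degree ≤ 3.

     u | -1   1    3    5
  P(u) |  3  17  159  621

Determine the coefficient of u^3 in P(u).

4

Write P(u) = au^3 + bu^2 + cu + d. Substituting each data point gives a linear system:
  -a + b - c + d = 3
  a + b + c + d = 17
  27a + 9b + 3c + d = 159
  125a + 25b + 5c + d = 621
Solving the system yields a = 4, b = 4, c = 3, d = 6.
So P(u) = 4u^3 + 4u^2 + 3u + 6.
The leading coefficient is 4.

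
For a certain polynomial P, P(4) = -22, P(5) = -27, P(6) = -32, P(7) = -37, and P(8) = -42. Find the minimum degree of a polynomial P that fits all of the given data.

Forward differences of the values at t = 4, 5, 6, 7, 8:
  P  : -22  -27  -32  -37  -42
  Δ  : -5  -5  -5  -5
  Δ^2: 0  0  0
  Δ^3: 0  0
  Δ^4: 0
The first differences are constant (-5) and nonzero, while all higher differences vanish, so the minimal degree is 1.

1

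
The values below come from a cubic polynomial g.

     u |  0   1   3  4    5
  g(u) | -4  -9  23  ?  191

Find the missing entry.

84

The 4 known points determine the degree-3 polynomial uniquely.
Write g(u) = au^3 + bu^2 + cu + d. Substituting each data point gives a linear system:
  d = -4
  a + b + c + d = -9
  27a + 9b + 3c + d = 23
  125a + 25b + 5c + d = 191
Solving the system yields a = 2, b = -1, c = -6, d = -4.
So g(u) = 2u^3 - u^2 - 6u - 4.
Then g(4) = 84.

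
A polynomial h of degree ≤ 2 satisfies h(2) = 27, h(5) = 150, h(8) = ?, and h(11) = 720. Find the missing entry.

On equispaced nodes a degree-2 polynomial has vanishing third forward difference, so
  - h(2) + 3·h(5) - 3·h(8) + h(11) = 0.
Substituting the known values and solving for h(8):
  -3·h(8) = -1143
  h(8) = 381.

381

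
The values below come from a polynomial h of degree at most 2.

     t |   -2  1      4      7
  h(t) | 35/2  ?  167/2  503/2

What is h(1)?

11/2

On equispaced nodes a degree-2 polynomial has vanishing third forward difference, so
  - h(-2) + 3·h(1) - 3·h(4) + h(7) = 0.
Substituting the known values and solving for h(1):
  3·h(1) = 33/2
  h(1) = 11/2.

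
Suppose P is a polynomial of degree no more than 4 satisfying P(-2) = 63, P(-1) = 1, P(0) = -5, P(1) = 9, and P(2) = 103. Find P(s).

Write P(s) = as^4 + bs^3 + cs^2 + ds + e. Substituting each data point gives a linear system:
  16a - 8b + 4c - 2d + e = 63
  a - b + c - d + e = 1
  e = -5
  a + b + c + d + e = 9
  16a + 8b + 4c + 2d + e = 103
Solving the system yields a = 4, b = 2, c = 6, d = 2, e = -5.
So P(s) = 4s^4 + 2s^3 + 6s^2 + 2s - 5.
Check: P(2) = 103. ✓

P(s) = 4s^4 + 2s^3 + 6s^2 + 2s - 5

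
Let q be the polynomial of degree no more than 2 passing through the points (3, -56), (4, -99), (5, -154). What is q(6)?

-221

Using the Lagrange interpolation formula with nodes 3, 4, 5:
  L_0(s) = (s - 4)(s - 5) / 2
  L_1(s) = (s - 3)(s - 5) / -1
  L_2(s) = (s - 3)(s - 4) / 2
Then q(s) = -56·L_0(s) - 99·L_1(s) - 154·L_2(s).
Expanding and collecting terms gives q(s) = -6s^2 - s + 1.
Evaluating at s = 6: q(6) = -221.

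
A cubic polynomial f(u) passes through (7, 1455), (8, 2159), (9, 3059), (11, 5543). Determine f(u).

f(u) = 4u^3 + 2u^2 - 2u - 1

Write f(u) = au^3 + bu^2 + cu + d. Substituting each data point gives a linear system:
  343a + 49b + 7c + d = 1455
  512a + 64b + 8c + d = 2159
  729a + 81b + 9c + d = 3059
  1331a + 121b + 11c + d = 5543
Solving the system yields a = 4, b = 2, c = -2, d = -1.
So f(u) = 4u^3 + 2u^2 - 2u - 1.
Check: f(11) = 5543. ✓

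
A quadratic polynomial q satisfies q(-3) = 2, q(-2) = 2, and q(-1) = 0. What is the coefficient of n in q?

-5

Write q(n) = an^2 + bn + c. Substituting each data point gives a linear system:
  9a - 3b + c = 2
  4a - 2b + c = 2
  a - b + c = 0
Solving the system yields a = -1, b = -5, c = -4.
So q(n) = -n^2 - 5n - 4.
The coefficient of n is -5.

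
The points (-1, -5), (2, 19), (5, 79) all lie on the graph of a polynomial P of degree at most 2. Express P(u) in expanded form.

P(u) = 2u^2 + 6u - 1

Write P(u) = au^2 + bu + c. Substituting each data point gives a linear system:
  a - b + c = -5
  4a + 2b + c = 19
  25a + 5b + c = 79
Solving the system yields a = 2, b = 6, c = -1.
So P(u) = 2u^2 + 6u - 1.
Check: P(5) = 79. ✓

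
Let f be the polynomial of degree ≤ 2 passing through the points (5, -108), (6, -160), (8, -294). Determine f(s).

f(s) = -5s^2 + 3s + 2

Using the Lagrange interpolation formula with nodes 5, 6, 8:
  L_0(s) = (s - 6)(s - 8) / 3
  L_1(s) = (s - 5)(s - 8) / -2
  L_2(s) = (s - 5)(s - 6) / 6
Then f(s) = -108·L_0(s) - 160·L_1(s) - 294·L_2(s).
Expanding and collecting terms gives f(s) = -5s^2 + 3s + 2.
Check: f(5) = -108. ✓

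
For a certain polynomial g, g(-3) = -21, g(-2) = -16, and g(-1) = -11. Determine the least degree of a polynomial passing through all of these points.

1

Forward differences of the values at n = -3, -2, -1:
  g  : -21  -16  -11
  Δ  : 5  5
  Δ^2: 0
The first differences are constant (5) and nonzero, while all higher differences vanish, so the minimal degree is 1.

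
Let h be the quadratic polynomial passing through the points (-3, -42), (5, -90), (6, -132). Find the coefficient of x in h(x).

2

Write h(x) = ax^2 + bx + c. Substituting each data point gives a linear system:
  9a - 3b + c = -42
  25a + 5b + c = -90
  36a + 6b + c = -132
Solving the system yields a = -4, b = 2, c = 0.
So h(x) = -4x^2 + 2x.
The coefficient of x is 2.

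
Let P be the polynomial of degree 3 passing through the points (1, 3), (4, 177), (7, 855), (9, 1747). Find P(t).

P(t) = 2t^3 + 4t^2 - 4t + 1

Using the Lagrange interpolation formula with nodes 1, 4, 7, 9:
  L_0(t) = (t - 4)(t - 7)(t - 9) / -144
  L_1(t) = (t - 1)(t - 7)(t - 9) / 45
  L_2(t) = (t - 1)(t - 4)(t - 9) / -36
  L_3(t) = (t - 1)(t - 4)(t - 7) / 80
Then P(t) = 3·L_0(t) + 177·L_1(t) + 855·L_2(t) + 1747·L_3(t).
Expanding and collecting terms gives P(t) = 2t^3 + 4t^2 - 4t + 1.
Check: P(1) = 3. ✓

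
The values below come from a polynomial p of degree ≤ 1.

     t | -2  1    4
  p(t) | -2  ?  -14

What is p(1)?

-8

On equispaced nodes a degree-1 polynomial has vanishing second forward difference, so
  p(-2) - 2·p(1) + p(4) = 0.
Substituting the known values and solving for p(1):
  -2·p(1) = 16
  p(1) = -8.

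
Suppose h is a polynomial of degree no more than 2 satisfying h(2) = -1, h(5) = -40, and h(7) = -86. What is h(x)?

Using the Lagrange interpolation formula with nodes 2, 5, 7:
  L_0(x) = (x - 5)(x - 7) / 15
  L_1(x) = (x - 2)(x - 7) / -6
  L_2(x) = (x - 2)(x - 5) / 10
Then h(x) = -1·L_0(x) - 40·L_1(x) - 86·L_2(x).
Expanding and collecting terms gives h(x) = -2x² + x + 5.
Check: h(7) = -86. ✓

h(x) = -2x^2 + x + 5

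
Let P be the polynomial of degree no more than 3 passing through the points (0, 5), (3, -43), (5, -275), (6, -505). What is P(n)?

P(n) = -3n^3 + 4n^2 - n + 5

Write P(n) = an^3 + bn^2 + cn + d. Substituting each data point gives a linear system:
  d = 5
  27a + 9b + 3c + d = -43
  125a + 25b + 5c + d = -275
  216a + 36b + 6c + d = -505
Solving the system yields a = -3, b = 4, c = -1, d = 5.
So P(n) = -3n^3 + 4n^2 - n + 5.
Check: P(6) = -505. ✓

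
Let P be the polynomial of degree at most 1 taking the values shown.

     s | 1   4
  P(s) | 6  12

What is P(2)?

8

Write P(s) = as + b. Substituting each data point gives a linear system:
  a + b = 6
  4a + b = 12
Solving the system yields a = 2, b = 4.
So P(s) = 2s + 4.
Then P(2) = 8.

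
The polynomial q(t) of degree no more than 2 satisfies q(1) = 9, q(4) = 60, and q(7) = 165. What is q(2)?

20

Write q(t) = at^2 + bt + c. Substituting each data point gives a linear system:
  a + b + c = 9
  16a + 4b + c = 60
  49a + 7b + c = 165
Solving the system yields a = 3, b = 2, c = 4.
So q(t) = 3t^2 + 2t + 4.
Then q(2) = 20.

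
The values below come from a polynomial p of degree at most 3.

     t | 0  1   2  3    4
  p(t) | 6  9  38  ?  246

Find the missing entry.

The 4 known points determine the degree-3 polynomial uniquely.
Write p(t) = at^3 + bt^2 + ct + d. Substituting each data point gives a linear system:
  d = 6
  a + b + c + d = 9
  8a + 4b + 2c + d = 38
  64a + 16b + 4c + d = 246
Solving the system yields a = 3, b = 4, c = -4, d = 6.
So p(t) = 3t^3 + 4t^2 - 4t + 6.
Then p(3) = 111.

111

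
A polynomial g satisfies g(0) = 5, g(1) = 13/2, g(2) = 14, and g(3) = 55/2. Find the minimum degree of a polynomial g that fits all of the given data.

Forward differences of the values at t = 0, 1, 2, 3:
  g  : 5  13/2  14  55/2
  Δ  : 3/2  15/2  27/2
  Δ^2: 6  6
  Δ^3: 0
The second differences are constant (6) and nonzero, while all higher differences vanish, so the minimal degree is 2.

2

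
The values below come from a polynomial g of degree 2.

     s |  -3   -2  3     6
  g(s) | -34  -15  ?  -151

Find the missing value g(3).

-40

The 3 known points determine the degree-2 polynomial uniquely.
Write g(s) = as^2 + bs + c. Substituting each data point gives a linear system:
  9a - 3b + c = -34
  4a - 2b + c = -15
  36a + 6b + c = -151
Solving the system yields a = -4, b = -1, c = -1.
So g(s) = -4s^2 - s - 1.
Then g(3) = -40.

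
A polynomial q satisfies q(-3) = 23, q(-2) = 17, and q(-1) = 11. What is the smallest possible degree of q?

1

Forward differences of the values at s = -3, -2, -1:
  q  : 23  17  11
  Δ  : -6  -6
  Δ^2: 0
The first differences are constant (-6) and nonzero, while all higher differences vanish, so the minimal degree is 1.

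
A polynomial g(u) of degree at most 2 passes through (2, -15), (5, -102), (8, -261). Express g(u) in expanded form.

Write g(u) = au^2 + bu + c. Substituting each data point gives a linear system:
  4a + 2b + c = -15
  25a + 5b + c = -102
  64a + 8b + c = -261
Solving the system yields a = -4, b = -1, c = 3.
So g(u) = -4u^2 - u + 3.
Check: g(2) = -15. ✓

g(u) = -4u^2 - u + 3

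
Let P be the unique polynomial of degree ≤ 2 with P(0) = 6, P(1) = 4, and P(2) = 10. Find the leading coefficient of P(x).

Write P(x) = ax^2 + bx + c. Substituting each data point gives a linear system:
  c = 6
  a + b + c = 4
  4a + 2b + c = 10
Solving the system yields a = 4, b = -6, c = 6.
So P(x) = 4x^2 - 6x + 6.
The leading coefficient is 4.

4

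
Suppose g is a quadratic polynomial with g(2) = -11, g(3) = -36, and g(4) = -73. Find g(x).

g(x) = -6x^2 + 5x + 3

Write g(x) = ax^2 + bx + c. Substituting each data point gives a linear system:
  4a + 2b + c = -11
  9a + 3b + c = -36
  16a + 4b + c = -73
Solving the system yields a = -6, b = 5, c = 3.
So g(x) = -6x^2 + 5x + 3.
Check: g(3) = -36. ✓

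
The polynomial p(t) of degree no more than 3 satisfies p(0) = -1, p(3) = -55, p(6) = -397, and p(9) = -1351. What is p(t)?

Using the Lagrange interpolation formula with nodes 0, 3, 6, 9:
  L_0(t) = (t - 3)(t - 6)(t - 9) / -162
  L_1(t) = t(t - 6)(t - 9) / 54
  L_2(t) = t(t - 3)(t - 9) / -54
  L_3(t) = t(t - 3)(t - 6) / 162
Then p(t) = -1·L_0(t) - 55·L_1(t) - 397·L_2(t) - 1351·L_3(t).
Expanding and collecting terms gives p(t) = -2t³ + 2t² - 6t - 1.
Check: p(3) = -55. ✓

p(t) = -2t^3 + 2t^2 - 6t - 1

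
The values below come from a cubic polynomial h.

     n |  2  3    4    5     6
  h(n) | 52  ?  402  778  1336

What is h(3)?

172

The 4 known points determine the degree-3 polynomial uniquely.
Write h(n) = an^3 + bn^2 + cn + d. Substituting each data point gives a linear system:
  8a + 4b + 2c + d = 52
  64a + 16b + 4c + d = 402
  125a + 25b + 5c + d = 778
  216a + 36b + 6c + d = 1336
Solving the system yields a = 6, b = 1, c = 1, d = -2.
So h(n) = 6n³ + n² + n - 2.
Then h(3) = 172.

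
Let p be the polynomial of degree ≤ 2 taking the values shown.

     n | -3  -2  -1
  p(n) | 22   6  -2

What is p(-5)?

78

Using the Lagrange interpolation formula with nodes -3, -2, -1:
  L_0(n) = (n + 2)(n + 1) / 2
  L_1(n) = (n + 3)(n + 1) / -1
  L_2(n) = (n + 3)(n + 2) / 2
Then p(n) = 22·L_0(n) + 6·L_1(n) - 2·L_2(n).
Expanding and collecting terms gives p(n) = 4n^2 + 4n - 2.
Evaluating at n = -5: p(-5) = 78.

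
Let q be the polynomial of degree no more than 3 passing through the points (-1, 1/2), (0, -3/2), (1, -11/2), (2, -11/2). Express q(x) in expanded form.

q(x) = x^3 - x^2 - 4x - 3/2

Write q(x) = ax^3 + bx^2 + cx + d. Substituting each data point gives a linear system:
  -a + b - c + d = 1/2
  d = -3/2
  a + b + c + d = -11/2
  8a + 4b + 2c + d = -11/2
Solving the system yields a = 1, b = -1, c = -4, d = -3/2.
So q(x) = x³ - x² - 4x - 3/2.
Check: q(0) = -3/2. ✓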